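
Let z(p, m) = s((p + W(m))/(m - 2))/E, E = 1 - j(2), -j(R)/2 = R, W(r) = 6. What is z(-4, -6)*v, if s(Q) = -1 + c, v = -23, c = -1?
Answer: 46/5 ≈ 9.2000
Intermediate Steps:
j(R) = -2*R
s(Q) = -2 (s(Q) = -1 - 1 = -2)
E = 5 (E = 1 - (-2)*2 = 1 - 1*(-4) = 1 + 4 = 5)
z(p, m) = -⅖ (z(p, m) = -2/5 = -2*⅕ = -⅖)
z(-4, -6)*v = -⅖*(-23) = 46/5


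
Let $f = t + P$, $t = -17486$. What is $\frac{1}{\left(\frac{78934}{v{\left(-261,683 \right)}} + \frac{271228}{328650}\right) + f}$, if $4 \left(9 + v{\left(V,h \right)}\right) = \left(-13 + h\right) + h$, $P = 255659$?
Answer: $\frac{24046225}{5732946204907} \approx 4.1944 \cdot 10^{-6}$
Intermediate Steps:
$v{\left(V,h \right)} = - \frac{49}{4} + \frac{h}{2}$ ($v{\left(V,h \right)} = -9 + \frac{\left(-13 + h\right) + h}{4} = -9 + \frac{-13 + 2 h}{4} = -9 + \left(- \frac{13}{4} + \frac{h}{2}\right) = - \frac{49}{4} + \frac{h}{2}$)
$f = 238173$ ($f = -17486 + 255659 = 238173$)
$\frac{1}{\left(\frac{78934}{v{\left(-261,683 \right)}} + \frac{271228}{328650}\right) + f} = \frac{1}{\left(\frac{78934}{- \frac{49}{4} + \frac{1}{2} \cdot 683} + \frac{271228}{328650}\right) + 238173} = \frac{1}{\left(\frac{78934}{- \frac{49}{4} + \frac{683}{2}} + 271228 \cdot \frac{1}{328650}\right) + 238173} = \frac{1}{\left(\frac{78934}{\frac{1317}{4}} + \frac{135614}{164325}\right) + 238173} = \frac{1}{\left(78934 \cdot \frac{4}{1317} + \frac{135614}{164325}\right) + 238173} = \frac{1}{\left(\frac{315736}{1317} + \frac{135614}{164325}\right) + 238173} = \frac{1}{\frac{5784657982}{24046225} + 238173} = \frac{1}{\frac{5732946204907}{24046225}} = \frac{24046225}{5732946204907}$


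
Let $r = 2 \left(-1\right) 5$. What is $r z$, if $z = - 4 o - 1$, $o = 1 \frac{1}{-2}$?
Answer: $-10$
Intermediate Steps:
$o = - \frac{1}{2}$ ($o = 1 \left(- \frac{1}{2}\right) = - \frac{1}{2} \approx -0.5$)
$z = 1$ ($z = \left(-4\right) \left(- \frac{1}{2}\right) - 1 = 2 - 1 = 1$)
$r = -10$ ($r = \left(-2\right) 5 = -10$)
$r z = \left(-10\right) 1 = -10$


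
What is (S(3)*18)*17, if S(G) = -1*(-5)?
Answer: 1530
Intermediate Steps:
S(G) = 5
(S(3)*18)*17 = (5*18)*17 = 90*17 = 1530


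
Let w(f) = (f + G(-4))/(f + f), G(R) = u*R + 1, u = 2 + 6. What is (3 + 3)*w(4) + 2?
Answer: -73/4 ≈ -18.250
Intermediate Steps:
u = 8
G(R) = 1 + 8*R (G(R) = 8*R + 1 = 1 + 8*R)
w(f) = (-31 + f)/(2*f) (w(f) = (f + (1 + 8*(-4)))/(f + f) = (f + (1 - 32))/((2*f)) = (f - 31)*(1/(2*f)) = (-31 + f)*(1/(2*f)) = (-31 + f)/(2*f))
(3 + 3)*w(4) + 2 = (3 + 3)*((1/2)*(-31 + 4)/4) + 2 = 6*((1/2)*(1/4)*(-27)) + 2 = 6*(-27/8) + 2 = -81/4 + 2 = -73/4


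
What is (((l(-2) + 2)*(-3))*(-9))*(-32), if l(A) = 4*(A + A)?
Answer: 12096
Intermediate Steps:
l(A) = 8*A (l(A) = 4*(2*A) = 8*A)
(((l(-2) + 2)*(-3))*(-9))*(-32) = (((8*(-2) + 2)*(-3))*(-9))*(-32) = (((-16 + 2)*(-3))*(-9))*(-32) = (-14*(-3)*(-9))*(-32) = (42*(-9))*(-32) = -378*(-32) = 12096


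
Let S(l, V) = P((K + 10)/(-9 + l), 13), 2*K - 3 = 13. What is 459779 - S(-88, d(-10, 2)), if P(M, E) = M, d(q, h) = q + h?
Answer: 44598581/97 ≈ 4.5978e+5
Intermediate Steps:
K = 8 (K = 3/2 + (½)*13 = 3/2 + 13/2 = 8)
d(q, h) = h + q
S(l, V) = 18/(-9 + l) (S(l, V) = (8 + 10)/(-9 + l) = 18/(-9 + l))
459779 - S(-88, d(-10, 2)) = 459779 - 18/(-9 - 88) = 459779 - 18/(-97) = 459779 - 18*(-1)/97 = 459779 - 1*(-18/97) = 459779 + 18/97 = 44598581/97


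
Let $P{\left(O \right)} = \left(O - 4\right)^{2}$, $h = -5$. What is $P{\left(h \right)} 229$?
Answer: $18549$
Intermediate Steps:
$P{\left(O \right)} = \left(-4 + O\right)^{2}$
$P{\left(h \right)} 229 = \left(-4 - 5\right)^{2} \cdot 229 = \left(-9\right)^{2} \cdot 229 = 81 \cdot 229 = 18549$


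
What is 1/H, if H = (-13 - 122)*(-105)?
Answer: 1/14175 ≈ 7.0547e-5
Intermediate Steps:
H = 14175 (H = -135*(-105) = 14175)
1/H = 1/14175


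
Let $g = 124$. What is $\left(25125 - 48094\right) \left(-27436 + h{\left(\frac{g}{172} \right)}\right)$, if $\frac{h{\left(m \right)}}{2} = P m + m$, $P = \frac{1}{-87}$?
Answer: $\frac{54822592952}{87} \approx 6.3015 \cdot 10^{8}$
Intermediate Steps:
$P = - \frac{1}{87} \approx -0.011494$
$h{\left(m \right)} = \frac{172 m}{87}$ ($h{\left(m \right)} = 2 \left(- \frac{m}{87} + m\right) = 2 \frac{86 m}{87} = \frac{172 m}{87}$)
$\left(25125 - 48094\right) \left(-27436 + h{\left(\frac{g}{172} \right)}\right) = \left(25125 - 48094\right) \left(-27436 + \frac{172 \cdot \frac{124}{172}}{87}\right) = - 22969 \left(-27436 + \frac{172 \cdot 124 \cdot \frac{1}{172}}{87}\right) = - 22969 \left(-27436 + \frac{172}{87} \cdot \frac{31}{43}\right) = - 22969 \left(-27436 + \frac{124}{87}\right) = \left(-22969\right) \left(- \frac{2386808}{87}\right) = \frac{54822592952}{87}$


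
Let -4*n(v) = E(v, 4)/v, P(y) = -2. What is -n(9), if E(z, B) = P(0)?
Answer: -1/18 ≈ -0.055556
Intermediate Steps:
E(z, B) = -2
n(v) = 1/(2*v) (n(v) = -(-1)/(2*v) = 1/(2*v))
-n(9) = -1/(2*9) = -1*1/18 = -1/18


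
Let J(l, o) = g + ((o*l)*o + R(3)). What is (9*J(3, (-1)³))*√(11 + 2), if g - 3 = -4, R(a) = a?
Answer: 45*√13 ≈ 162.25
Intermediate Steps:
g = -1 (g = 3 - 4 = -1)
J(l, o) = 2 + l*o² (J(l, o) = -1 + ((o*l)*o + 3) = -1 + ((l*o)*o + 3) = -1 + (l*o² + 3) = -1 + (3 + l*o²) = 2 + l*o²)
(9*J(3, (-1)³))*√(11 + 2) = (9*(2 + 3*((-1)³)²))*√(11 + 2) = (9*(2 + 3*(-1)²))*√13 = (9*(2 + 3*1))*√13 = (9*(2 + 3))*√13 = (9*5)*√13 = 45*√13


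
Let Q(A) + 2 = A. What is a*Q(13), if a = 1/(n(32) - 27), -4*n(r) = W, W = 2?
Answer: -⅖ ≈ -0.40000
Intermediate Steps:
n(r) = -½ (n(r) = -¼*2 = -½)
a = -2/55 (a = 1/(-½ - 27) = 1/(-55/2) = -2/55 ≈ -0.036364)
Q(A) = -2 + A
a*Q(13) = -2*(-2 + 13)/55 = -2/55*11 = -⅖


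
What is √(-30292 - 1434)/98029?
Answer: I*√31726/98029 ≈ 0.001817*I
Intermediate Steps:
√(-30292 - 1434)/98029 = √(-31726)*(1/98029) = (I*√31726)*(1/98029) = I*√31726/98029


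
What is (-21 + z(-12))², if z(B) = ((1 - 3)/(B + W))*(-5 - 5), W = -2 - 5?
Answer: 175561/361 ≈ 486.32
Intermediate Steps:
W = -7
z(B) = 20/(-7 + B) (z(B) = ((1 - 3)/(B - 7))*(-5 - 5) = -2/(-7 + B)*(-10) = 20/(-7 + B))
(-21 + z(-12))² = (-21 + 20/(-7 - 12))² = (-21 + 20/(-19))² = (-21 + 20*(-1/19))² = (-21 - 20/19)² = (-419/19)² = 175561/361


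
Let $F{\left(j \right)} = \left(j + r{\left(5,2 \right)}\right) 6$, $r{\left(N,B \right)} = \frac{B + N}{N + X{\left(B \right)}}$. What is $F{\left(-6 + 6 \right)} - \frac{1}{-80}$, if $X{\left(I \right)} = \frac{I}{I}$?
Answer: $\frac{561}{80} \approx 7.0125$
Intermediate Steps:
$X{\left(I \right)} = 1$
$r{\left(N,B \right)} = \frac{B + N}{1 + N}$ ($r{\left(N,B \right)} = \frac{B + N}{N + 1} = \frac{B + N}{1 + N}$)
$F{\left(j \right)} = 7 + 6 j$ ($F{\left(j \right)} = \left(j + \frac{2 + 5}{1 + 5}\right) 6 = \left(j + \frac{1}{6} \cdot 7\right) 6 = \left(j + \frac{7}{6}\right) 6 = \left(\frac{7}{6} + j\right) 6 = 7 + 6 j$)
$F{\left(-6 + 6 \right)} - \frac{1}{-80} = \left(7 + 6 \left(-6 + 6\right)\right) - \frac{1}{-80} = \left(7 + 6 \cdot 0\right) - - \frac{1}{80} = \left(7 + 0\right) + \frac{1}{80} = 7 + \frac{1}{80} = \frac{561}{80}$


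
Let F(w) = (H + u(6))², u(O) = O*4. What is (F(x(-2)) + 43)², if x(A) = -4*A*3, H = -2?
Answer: 277729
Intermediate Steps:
u(O) = 4*O
x(A) = -12*A
F(w) = 484 (F(w) = (-2 + 4*6)² = (-2 + 24)² = 22² = 484)
(F(x(-2)) + 43)² = (484 + 43)² = 527² = 277729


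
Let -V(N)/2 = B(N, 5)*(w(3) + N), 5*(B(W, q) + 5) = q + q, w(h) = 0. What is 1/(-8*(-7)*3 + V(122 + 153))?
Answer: 1/1818 ≈ 0.00055005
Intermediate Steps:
B(W, q) = -5 + 2*q/5 (B(W, q) = -5 + (q + q)/5 = -5 + (2*q)/5 = -5 + 2*q/5)
V(N) = 6*N (V(N) = -2*(-5 + (⅖)*5)*(0 + N) = -2*(-5 + 2)*N = -(-6)*N = 6*N)
1/(-8*(-7)*3 + V(122 + 153)) = 1/(-8*(-7)*3 + 6*(122 + 153)) = 1/(56*3 + 6*275) = 1/(168 + 1650) = 1/1818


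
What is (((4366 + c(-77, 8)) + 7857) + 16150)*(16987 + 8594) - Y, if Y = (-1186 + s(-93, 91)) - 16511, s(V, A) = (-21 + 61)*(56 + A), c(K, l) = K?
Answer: 723851793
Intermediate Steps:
s(V, A) = 2240 + 40*A (s(V, A) = 40*(56 + A) = 2240 + 40*A)
Y = -11817 (Y = (-1186 + (2240 + 40*91)) - 16511 = (-1186 + (2240 + 3640)) - 16511 = (-1186 + 5880) - 16511 = 4694 - 16511 = -11817)
(((4366 + c(-77, 8)) + 7857) + 16150)*(16987 + 8594) - Y = (((4366 - 77) + 7857) + 16150)*(16987 + 8594) - 1*(-11817) = ((4289 + 7857) + 16150)*25581 + 11817 = (12146 + 16150)*25581 + 11817 = 28296*25581 + 11817 = 723839976 + 11817 = 723851793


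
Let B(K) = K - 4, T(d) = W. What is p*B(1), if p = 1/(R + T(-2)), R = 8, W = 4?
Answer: -1/4 ≈ -0.25000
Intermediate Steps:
T(d) = 4
B(K) = -4 + K
p = 1/12 (p = 1/(8 + 4) = 1/12 ≈ 0.083333)
p*B(1) = (-4 + 1)/12 = (1/12)*(-3) = -1/4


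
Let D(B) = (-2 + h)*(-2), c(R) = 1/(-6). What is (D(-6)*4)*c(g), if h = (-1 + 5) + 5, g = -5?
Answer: 28/3 ≈ 9.3333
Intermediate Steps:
h = 9 (h = 4 + 5 = 9)
c(R) = -⅙ (c(R) = 1*(-⅙) = -⅙)
D(B) = -14 (D(B) = (-2 + 9)*(-2) = 7*(-2) = -14)
(D(-6)*4)*c(g) = -14*4*(-⅙) = -56*(-⅙) = 28/3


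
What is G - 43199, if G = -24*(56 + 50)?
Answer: -45743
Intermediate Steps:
G = -2544 (G = -24*106 = -2544)
G - 43199 = -2544 - 43199 = -45743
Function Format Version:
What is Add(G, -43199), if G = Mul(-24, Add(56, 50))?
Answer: -45743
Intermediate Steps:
G = -2544 (G = Mul(-24, 106) = -2544)
Add(G, -43199) = Add(-2544, -43199) = -45743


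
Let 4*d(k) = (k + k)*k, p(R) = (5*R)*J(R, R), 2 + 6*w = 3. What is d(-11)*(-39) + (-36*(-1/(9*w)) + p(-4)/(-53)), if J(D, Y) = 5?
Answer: -247363/106 ≈ -2333.6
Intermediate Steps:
w = ⅙ (w = -⅓ + (⅙)*3 = -⅓ + ½ = ⅙ ≈ 0.16667)
p(R) = 25*R (p(R) = (5*R)*5 = 25*R)
d(k) = k²/2 (d(k) = ((k + k)*k)/4 = ((2*k)*k)/4 = (2*k²)/4 = k²/2)
d(-11)*(-39) + (-36*(-1/(9*w)) + p(-4)/(-53)) = ((½)*(-11)²)*(-39) + (-36/((⅙)*(-9)) + (25*(-4))/(-53)) = ((½)*121)*(-39) + (-36/(-3/2) - 100*(-1/53)) = (121/2)*(-39) + (-36*(-⅔) + 100/53) = -4719/2 + (24 + 100/53) = -4719/2 + 1372/53 = -247363/106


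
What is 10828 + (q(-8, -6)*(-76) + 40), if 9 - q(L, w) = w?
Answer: 9728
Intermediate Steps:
q(L, w) = 9 - w
10828 + (q(-8, -6)*(-76) + 40) = 10828 + ((9 - 1*(-6))*(-76) + 40) = 10828 + ((9 + 6)*(-76) + 40) = 10828 + (15*(-76) + 40) = 10828 + (-1140 + 40) = 10828 - 1100 = 9728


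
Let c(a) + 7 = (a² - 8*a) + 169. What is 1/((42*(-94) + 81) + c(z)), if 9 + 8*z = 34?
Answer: -64/238095 ≈ -0.00026880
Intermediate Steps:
z = 25/8 (z = -9/8 + (⅛)*34 = -9/8 + 17/4 = 25/8 ≈ 3.1250)
c(a) = 162 + a² - 8*a (c(a) = -7 + ((a² - 8*a) + 169) = -7 + (169 + a² - 8*a) = 162 + a² - 8*a)
1/((42*(-94) + 81) + c(z)) = 1/((42*(-94) + 81) + (162 + (25/8)² - 8*25/8)) = 1/((-3948 + 81) + (162 + 625/64 - 25)) = 1/(-3867 + 9393/64) = 1/(-238095/64) = -64/238095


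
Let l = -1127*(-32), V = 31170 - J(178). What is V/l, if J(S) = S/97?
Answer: 188957/218638 ≈ 0.86425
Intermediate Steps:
J(S) = S/97 (J(S) = S*(1/97) = S/97)
V = 3023312/97 (V = 31170 - 178/97 = 3023312/97 ≈ 31168.)
l = 36064
V/l = (3023312/97)/36064 = (3023312/97)*(1/36064) = 188957/218638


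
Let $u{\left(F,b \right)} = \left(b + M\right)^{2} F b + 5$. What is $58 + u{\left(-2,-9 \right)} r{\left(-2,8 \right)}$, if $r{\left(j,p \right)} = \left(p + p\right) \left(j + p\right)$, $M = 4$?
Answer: $43738$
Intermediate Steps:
$r{\left(j,p \right)} = 2 p \left(j + p\right)$
$u{\left(F,b \right)} = 5 + F b \left(4 + b\right)^{2}$ ($u{\left(F,b \right)} = \left(b + 4\right)^{2} F b + 5 = \left(4 + b\right)^{2} F b + 5 = F \left(4 + b\right)^{2} b + 5 = F b \left(4 + b\right)^{2} + 5 = 5 + F b \left(4 + b\right)^{2}$)
$58 + u{\left(-2,-9 \right)} r{\left(-2,8 \right)} = 58 + \left(5 - - 18 \left(4 - 9\right)^{2}\right) 2 \cdot 8 \left(-2 + 8\right) = 58 + \left(5 - - 18 \left(-5\right)^{2}\right) 2 \cdot 8 \cdot 6 = 58 + \left(5 - \left(-18\right) 25\right) 96 = 58 + \left(5 + 450\right) 96 = 58 + 455 \cdot 96 = 58 + 43680 = 43738$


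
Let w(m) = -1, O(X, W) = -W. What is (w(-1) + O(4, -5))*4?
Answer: 16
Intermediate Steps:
(w(-1) + O(4, -5))*4 = (-1 - 1*(-5))*4 = (-1 + 5)*4 = 4*4 = 16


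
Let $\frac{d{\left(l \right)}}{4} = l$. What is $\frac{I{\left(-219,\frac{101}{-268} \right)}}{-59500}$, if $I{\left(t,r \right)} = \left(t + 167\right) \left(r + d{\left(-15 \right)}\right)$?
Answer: $- \frac{210353}{3986500} \approx -0.052766$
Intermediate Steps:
$d{\left(l \right)} = 4 l$
$I{\left(t,r \right)} = \left(-60 + r\right) \left(167 + t\right)$ ($I{\left(t,r \right)} = \left(t + 167\right) \left(r + 4 \left(-15\right)\right) = \left(167 + t\right) \left(r - 60\right) = \left(167 + t\right) \left(-60 + r\right) = \left(-60 + r\right) \left(167 + t\right)$)
$\frac{I{\left(-219,\frac{101}{-268} \right)}}{-59500} = \frac{-10020 - -13140 + 167 \frac{101}{-268} + \frac{101}{-268} \left(-219\right)}{-59500} = \left(-10020 + 13140 + 167 \cdot 101 \left(- \frac{1}{268}\right) + 101 \left(- \frac{1}{268}\right) \left(-219\right)\right) \left(- \frac{1}{59500}\right) = \left(-10020 + 13140 + 167 \left(- \frac{101}{268}\right) - - \frac{22119}{268}\right) \left(- \frac{1}{59500}\right) = \left(-10020 + 13140 - \frac{16867}{268} + \frac{22119}{268}\right) \left(- \frac{1}{59500}\right) = \frac{210353}{67} \left(- \frac{1}{59500}\right) = - \frac{210353}{3986500}$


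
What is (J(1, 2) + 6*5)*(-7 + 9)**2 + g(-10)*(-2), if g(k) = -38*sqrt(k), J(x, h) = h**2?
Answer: 136 + 76*I*sqrt(10) ≈ 136.0 + 240.33*I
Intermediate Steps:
(J(1, 2) + 6*5)*(-7 + 9)**2 + g(-10)*(-2) = (2**2 + 6*5)*(-7 + 9)**2 - 38*I*sqrt(10)*(-2) = (4 + 30)*2**2 - 38*I*sqrt(10)*(-2) = 34*4 - 38*I*sqrt(10)*(-2) = 136 + 76*I*sqrt(10)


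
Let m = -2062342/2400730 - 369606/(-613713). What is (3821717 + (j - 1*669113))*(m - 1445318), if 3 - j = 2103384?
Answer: -372382002256987646477463/245559868415 ≈ -1.5165e+12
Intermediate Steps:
j = -2103381 (j = 3 - 1*2103384 = 3 - 2103384 = -2103381)
m = -63060313911/245559868415 (m = -2062342*1/2400730 - 369606*(-1/613713) = -1031171/1200365 + 123202/204571 = -63060313911/245559868415 ≈ -0.25680)
(3821717 + (j - 1*669113))*(m - 1445318) = (3821717 + (-2103381 - 1*669113))*(-63060313911/245559868415 - 1445318) = (3821717 + (-2103381 - 669113))*(-354912160958144881/245559868415) = (3821717 - 2772494)*(-354912160958144881/245559868415) = 1049223*(-354912160958144881/245559868415) = -372382002256987646477463/245559868415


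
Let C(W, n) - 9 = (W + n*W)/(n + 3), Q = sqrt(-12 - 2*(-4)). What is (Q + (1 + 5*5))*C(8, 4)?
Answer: 2678/7 + 206*I/7 ≈ 382.57 + 29.429*I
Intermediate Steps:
Q = 2*I (Q = sqrt(-12 + 8) = sqrt(-4) = 2*I ≈ 2.0*I)
C(W, n) = 9 + (W + W*n)/(3 + n) (C(W, n) = 9 + (W + n*W)/(n + 3) = 9 + (W + W*n)/(3 + n))
(Q + (1 + 5*5))*C(8, 4) = (2*I + (1 + 5*5))*((27 + 8 + 9*4 + 8*4)/(3 + 4)) = (2*I + (1 + 25))*((27 + 8 + 36 + 32)/7) = (2*I + 26)*((1/7)*103) = (26 + 2*I)*(103/7) = 2678/7 + 206*I/7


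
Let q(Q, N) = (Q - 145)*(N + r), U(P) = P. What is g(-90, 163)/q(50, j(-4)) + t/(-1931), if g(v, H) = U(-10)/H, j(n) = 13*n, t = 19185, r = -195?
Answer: -14675742277/1477135829 ≈ -9.9353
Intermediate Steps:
g(v, H) = -10/H
q(Q, N) = (-195 + N)*(-145 + Q) (q(Q, N) = (Q - 145)*(N - 195) = (-145 + Q)*(-195 + N) = (-195 + N)*(-145 + Q))
g(-90, 163)/q(50, j(-4)) + t/(-1931) = (-10/163)/(28275 - 195*50 - 1885*(-4) + (13*(-4))*50) + 19185/(-1931) = (-10*1/163)/(28275 - 9750 - 145*(-52) - 52*50) + 19185*(-1/1931) = -10/(163*(28275 - 9750 + 7540 - 2600)) - 19185/1931 = -10/163/23465 - 19185/1931 = -10/163*1/23465 - 19185/1931 = -2/764959 - 19185/1931 = -14675742277/1477135829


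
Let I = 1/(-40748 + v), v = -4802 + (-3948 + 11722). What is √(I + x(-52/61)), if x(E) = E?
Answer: I*√282916724673/576084 ≈ 0.9233*I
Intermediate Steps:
v = 2972 (v = -4802 + 7774 = 2972)
I = -1/37776 (I = 1/(-40748 + 2972) = 1/(-37776) = -1/37776 ≈ -2.6472e-5)
√(I + x(-52/61)) = √(-1/37776 - 52/61) = √(-1964413/2304336) = I*√282916724673/576084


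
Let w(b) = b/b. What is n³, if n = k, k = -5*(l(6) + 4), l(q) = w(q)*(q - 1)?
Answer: -91125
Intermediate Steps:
w(b) = 1
l(q) = -1 + q (l(q) = 1*(q - 1) = 1*(-1 + q) = -1 + q)
k = -45 (k = -5*((-1 + 6) + 4) = -5*(5 + 4) = -5*9 = -45)
n = -45
n³ = (-45)³ = -91125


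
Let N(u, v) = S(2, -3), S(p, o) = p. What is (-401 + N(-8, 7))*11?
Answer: -4389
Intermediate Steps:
N(u, v) = 2
(-401 + N(-8, 7))*11 = (-401 + 2)*11 = -399*11 = -4389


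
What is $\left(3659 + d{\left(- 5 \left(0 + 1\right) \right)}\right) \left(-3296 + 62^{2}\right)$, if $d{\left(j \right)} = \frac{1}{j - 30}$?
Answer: $\frac{70179072}{35} \approx 2.0051 \cdot 10^{6}$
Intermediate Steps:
$d{\left(j \right)} = \frac{1}{-30 + j}$
$\left(3659 + d{\left(- 5 \left(0 + 1\right) \right)}\right) \left(-3296 + 62^{2}\right) = \left(3659 + \frac{1}{-30 - 5 \left(0 + 1\right)}\right) \left(-3296 + 62^{2}\right) = \left(3659 + \frac{1}{-30 - 5}\right) \left(-3296 + 3844\right) = \left(3659 + \frac{1}{-30 - 5}\right) 548 = \left(3659 + \frac{1}{-35}\right) 548 = \left(3659 - \frac{1}{35}\right) 548 = \frac{128064}{35} \cdot 548 = \frac{70179072}{35}$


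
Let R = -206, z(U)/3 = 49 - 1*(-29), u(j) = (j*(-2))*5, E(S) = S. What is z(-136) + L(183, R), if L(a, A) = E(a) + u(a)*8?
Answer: -14223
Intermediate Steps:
u(j) = -10*j (u(j) = -2*j*5 = -10*j)
z(U) = 234 (z(U) = 3*(49 - 1*(-29)) = 3*(49 + 29) = 3*78 = 234)
L(a, A) = -79*a (L(a, A) = a - 10*a*8 = a - 80*a = -79*a)
z(-136) + L(183, R) = 234 - 79*183 = 234 - 14457 = -14223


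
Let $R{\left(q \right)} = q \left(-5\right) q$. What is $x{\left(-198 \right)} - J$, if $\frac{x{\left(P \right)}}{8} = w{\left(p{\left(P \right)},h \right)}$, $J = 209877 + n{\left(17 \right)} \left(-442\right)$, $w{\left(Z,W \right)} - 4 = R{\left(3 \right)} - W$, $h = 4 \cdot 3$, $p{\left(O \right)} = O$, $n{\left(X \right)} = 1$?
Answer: $-209859$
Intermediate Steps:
$R{\left(q \right)} = - 5 q^{2}$ ($R{\left(q \right)} = - 5 q q = - 5 q^{2}$)
$h = 12$
$w{\left(Z,W \right)} = -41 - W$ ($w{\left(Z,W \right)} = 4 - \left(45 + W\right) = -41 - W$)
$J = 209435$ ($J = 209877 + 1 \left(-442\right) = 209877 - 442 = 209435$)
$x{\left(P \right)} = -424$ ($x{\left(P \right)} = 8 \left(-41 - 12\right) = 8 \left(-53\right) = -424$)
$x{\left(-198 \right)} - J = -424 - 209435 = -209859$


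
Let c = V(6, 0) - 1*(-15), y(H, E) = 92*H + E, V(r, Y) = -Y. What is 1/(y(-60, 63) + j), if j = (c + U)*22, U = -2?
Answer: -1/5171 ≈ -0.00019339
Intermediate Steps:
y(H, E) = E + 92*H
c = 15 (c = -1*0 - 1*(-15) = 0 + 15 = 15)
j = 286 (j = (15 - 2)*22 = 13*22 = 286)
1/(y(-60, 63) + j) = 1/((63 + 92*(-60)) + 286) = 1/((63 - 5520) + 286) = 1/(-5457 + 286) = 1/(-5171) = -1/5171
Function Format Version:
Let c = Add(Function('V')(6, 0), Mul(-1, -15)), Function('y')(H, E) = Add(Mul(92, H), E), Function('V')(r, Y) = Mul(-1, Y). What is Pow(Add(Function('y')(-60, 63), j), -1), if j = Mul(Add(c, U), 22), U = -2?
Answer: Rational(-1, 5171) ≈ -0.00019339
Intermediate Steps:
Function('y')(H, E) = Add(E, Mul(92, H))
c = 15 (c = Add(Mul(-1, 0), Mul(-1, -15)) = Add(0, 15) = 15)
j = 286 (j = Mul(Add(15, -2), 22) = Mul(13, 22) = 286)
Pow(Add(Function('y')(-60, 63), j), -1) = Pow(Add(Add(63, Mul(92, -60)), 286), -1) = Pow(Add(Add(63, -5520), 286), -1) = Pow(Add(-5457, 286), -1) = Pow(-5171, -1) = Rational(-1, 5171)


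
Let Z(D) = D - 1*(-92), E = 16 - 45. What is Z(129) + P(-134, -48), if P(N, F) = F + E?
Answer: 144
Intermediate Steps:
E = -29
P(N, F) = -29 + F (P(N, F) = F - 29 = -29 + F)
Z(D) = 92 + D (Z(D) = D + 92 = 92 + D)
Z(129) + P(-134, -48) = (92 + 129) + (-29 - 48) = 221 - 77 = 144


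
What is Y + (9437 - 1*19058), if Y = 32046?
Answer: 22425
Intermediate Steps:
Y + (9437 - 1*19058) = 32046 + (9437 - 1*19058) = 32046 + (9437 - 19058) = 32046 - 9621 = 22425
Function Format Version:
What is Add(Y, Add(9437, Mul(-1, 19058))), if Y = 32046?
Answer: 22425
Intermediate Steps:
Add(Y, Add(9437, Mul(-1, 19058))) = Add(32046, Add(9437, Mul(-1, 19058))) = Add(32046, Add(9437, -19058)) = Add(32046, -9621) = 22425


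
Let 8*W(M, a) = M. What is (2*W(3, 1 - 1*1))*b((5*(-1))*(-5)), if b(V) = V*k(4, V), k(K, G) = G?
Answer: 1875/4 ≈ 468.75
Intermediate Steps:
W(M, a) = M/8
b(V) = V² (b(V) = V*V = V²)
(2*W(3, 1 - 1*1))*b((5*(-1))*(-5)) = (2*((⅛)*3))*((5*(-1))*(-5))² = (2*(3/8))*(-5*(-5))² = (¾)*25² = (¾)*625 = 1875/4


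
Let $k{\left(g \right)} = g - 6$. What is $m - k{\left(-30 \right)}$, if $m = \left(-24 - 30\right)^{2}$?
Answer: $2952$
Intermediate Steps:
$k{\left(g \right)} = -6 + g$
$m = 2916$ ($m = \left(-54\right)^{2} = 2916$)
$m - k{\left(-30 \right)} = 2916 - \left(-6 - 30\right) = 2916 - -36 = 2916 + 36 = 2952$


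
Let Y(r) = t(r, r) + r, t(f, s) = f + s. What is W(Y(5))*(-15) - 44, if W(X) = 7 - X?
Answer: 76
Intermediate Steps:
Y(r) = 3*r (Y(r) = (r + r) + r = 2*r + r = 3*r)
W(Y(5))*(-15) - 44 = (7 - 3*5)*(-15) - 44 = (7 - 1*15)*(-15) - 44 = (7 - 15)*(-15) - 44 = -8*(-15) - 44 = 120 - 44 = 76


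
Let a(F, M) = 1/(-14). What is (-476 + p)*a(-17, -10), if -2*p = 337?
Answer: 1289/28 ≈ 46.036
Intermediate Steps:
p = -337/2 (p = -1/2*337 = -337/2 ≈ -168.50)
a(F, M) = -1/14
(-476 + p)*a(-17, -10) = (-476 - 337/2)*(-1/14) = -1289/2*(-1/14) = 1289/28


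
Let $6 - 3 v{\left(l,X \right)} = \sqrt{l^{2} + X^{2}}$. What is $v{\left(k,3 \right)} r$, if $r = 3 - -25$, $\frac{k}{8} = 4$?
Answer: $56 - \frac{28 \sqrt{1033}}{3} \approx -243.98$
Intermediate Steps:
$k = 32$ ($k = 8 \cdot 4 = 32$)
$v{\left(l,X \right)} = 2 - \frac{\sqrt{X^{2} + l^{2}}}{3}$ ($v{\left(l,X \right)} = 2 - \frac{\sqrt{l^{2} + X^{2}}}{3} = 2 - \frac{\sqrt{X^{2} + l^{2}}}{3}$)
$r = 28$ ($r = 3 + 25 = 28$)
$v{\left(k,3 \right)} r = \left(2 - \frac{\sqrt{3^{2} + 32^{2}}}{3}\right) 28 = \left(2 - \frac{\sqrt{9 + 1024}}{3}\right) 28 = \left(2 - \frac{\sqrt{1033}}{3}\right) 28 = 56 - \frac{28 \sqrt{1033}}{3}$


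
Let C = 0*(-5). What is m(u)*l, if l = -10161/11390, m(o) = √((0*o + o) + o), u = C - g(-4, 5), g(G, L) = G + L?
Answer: -10161*I*√2/11390 ≈ -1.2616*I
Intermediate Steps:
C = 0
u = -1 (u = 0 - (-4 + 5) = 0 - 1*1 = 0 - 1 = -1)
m(o) = √2*√o (m(o) = √((0 + o) + o) = √(o + o) = √(2*o) = √2*√o)
l = -10161/11390 (l = -10161*1/11390 = -10161/11390 ≈ -0.89210)
m(u)*l = (√2*√(-1))*(-10161/11390) = (√2*I)*(-10161/11390) = (I*√2)*(-10161/11390) = -10161*I*√2/11390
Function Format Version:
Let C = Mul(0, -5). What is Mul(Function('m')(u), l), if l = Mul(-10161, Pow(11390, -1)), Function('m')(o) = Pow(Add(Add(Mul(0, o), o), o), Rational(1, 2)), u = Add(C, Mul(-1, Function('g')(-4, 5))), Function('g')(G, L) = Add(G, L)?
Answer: Mul(Rational(-10161, 11390), I, Pow(2, Rational(1, 2))) ≈ Mul(-1.2616, I)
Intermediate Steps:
C = 0
u = -1 (u = Add(0, Mul(-1, Add(-4, 5))) = Add(0, Mul(-1, 1)) = Add(0, -1) = -1)
Function('m')(o) = Mul(Pow(2, Rational(1, 2)), Pow(o, Rational(1, 2))) (Function('m')(o) = Pow(Add(Add(0, o), o), Rational(1, 2)) = Pow(Add(o, o), Rational(1, 2)) = Pow(Mul(2, o), Rational(1, 2)) = Mul(Pow(2, Rational(1, 2)), Pow(o, Rational(1, 2))))
l = Rational(-10161, 11390) (l = Mul(-10161, Rational(1, 11390)) = Rational(-10161, 11390) ≈ -0.89210)
Mul(Function('m')(u), l) = Mul(Mul(Pow(2, Rational(1, 2)), Pow(-1, Rational(1, 2))), Rational(-10161, 11390)) = Mul(Mul(Pow(2, Rational(1, 2)), I), Rational(-10161, 11390)) = Mul(Mul(I, Pow(2, Rational(1, 2))), Rational(-10161, 11390)) = Mul(Rational(-10161, 11390), I, Pow(2, Rational(1, 2)))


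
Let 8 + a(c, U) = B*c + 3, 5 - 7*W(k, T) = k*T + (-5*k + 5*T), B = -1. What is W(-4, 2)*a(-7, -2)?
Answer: -34/7 ≈ -4.8571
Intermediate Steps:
W(k, T) = 5/7 - 5*T/7 + 5*k/7 - T*k/7 (W(k, T) = 5/7 - (k*T + (-5*k + 5*T))/7 = 5/7 - (T*k + (-5*k + 5*T))/7 = 5/7 - (-5*k + 5*T + T*k)/7 = 5/7 + (-5*T/7 + 5*k/7 - T*k/7) = 5/7 - 5*T/7 + 5*k/7 - T*k/7)
a(c, U) = -5 - c (a(c, U) = -8 + (-c + 3) = -8 + (3 - c) = -5 - c)
W(-4, 2)*a(-7, -2) = (5/7 - 5/7*2 + (5/7)*(-4) - 1/7*2*(-4))*(-5 - 1*(-7)) = (5/7 - 10/7 - 20/7 + 8/7)*(-5 + 7) = -17/7*2 = -34/7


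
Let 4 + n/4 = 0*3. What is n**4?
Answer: 65536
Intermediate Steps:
n = -16 (n = -16 + 4*(0*3) = -16 + 4*0 = -16 + 0 = -16)
n**4 = (-16)**4 = 65536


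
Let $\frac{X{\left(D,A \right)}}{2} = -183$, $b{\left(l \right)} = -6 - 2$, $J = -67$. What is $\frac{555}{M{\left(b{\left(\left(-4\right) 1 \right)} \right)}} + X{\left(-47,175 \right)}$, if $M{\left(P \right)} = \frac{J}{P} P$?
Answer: $- \frac{25077}{67} \approx -374.28$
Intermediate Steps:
$b{\left(l \right)} = -8$ ($b{\left(l \right)} = -6 - 2 = -8$)
$X{\left(D,A \right)} = -366$ ($X{\left(D,A \right)} = 2 \left(-183\right) = -366$)
$M{\left(P \right)} = -67$ ($M{\left(P \right)} = - \frac{67}{P} P = -67$)
$\frac{555}{M{\left(b{\left(\left(-4\right) 1 \right)} \right)}} + X{\left(-47,175 \right)} = \frac{555}{-67} - 366 = 555 \left(- \frac{1}{67}\right) - 366 = - \frac{555}{67} - 366 = - \frac{25077}{67}$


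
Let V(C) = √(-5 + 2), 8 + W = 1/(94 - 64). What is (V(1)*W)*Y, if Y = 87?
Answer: -6931*I*√3/10 ≈ -1200.5*I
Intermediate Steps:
W = -239/30 (W = -8 + 1/(94 - 64) = -8 + 1/30 = -239/30 ≈ -7.9667)
V(C) = I*√3 (V(C) = √(-3) = I*√3)
(V(1)*W)*Y = ((I*√3)*(-239/30))*87 = -239*I*√3/30*87 = -6931*I*√3/10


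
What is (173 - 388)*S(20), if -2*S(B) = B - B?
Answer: 0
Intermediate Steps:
S(B) = 0 (S(B) = -(B - B)/2 = -½*0 = 0)
(173 - 388)*S(20) = (173 - 388)*0 = -215*0 = 0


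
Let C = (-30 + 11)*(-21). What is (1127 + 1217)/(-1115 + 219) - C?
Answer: -44981/112 ≈ -401.62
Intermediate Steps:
C = 399 (C = -19*(-21) = 399)
(1127 + 1217)/(-1115 + 219) - C = (1127 + 1217)/(-1115 + 219) - 1*399 = 2344/(-896) - 399 = 2344*(-1/896) - 399 = -293/112 - 399 = -44981/112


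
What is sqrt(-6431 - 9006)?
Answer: I*sqrt(15437) ≈ 124.25*I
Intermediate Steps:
sqrt(-6431 - 9006) = sqrt(-15437) = I*sqrt(15437)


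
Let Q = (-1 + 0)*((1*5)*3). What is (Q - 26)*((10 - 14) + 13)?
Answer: -369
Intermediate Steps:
Q = -15 (Q = -5*3 = -1*15 = -15)
(Q - 26)*((10 - 14) + 13) = (-15 - 26)*((10 - 14) + 13) = -41*(-4 + 13) = -41*9 = -369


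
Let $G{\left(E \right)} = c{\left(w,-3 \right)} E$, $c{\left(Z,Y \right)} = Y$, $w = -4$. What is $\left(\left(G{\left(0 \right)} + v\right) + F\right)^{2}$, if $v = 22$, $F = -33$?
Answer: $121$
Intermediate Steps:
$G{\left(E \right)} = - 3 E$
$\left(\left(G{\left(0 \right)} + v\right) + F\right)^{2} = \left(\left(\left(-3\right) 0 + 22\right) - 33\right)^{2} = \left(\left(0 + 22\right) - 33\right)^{2} = \left(22 - 33\right)^{2} = \left(-11\right)^{2} = 121$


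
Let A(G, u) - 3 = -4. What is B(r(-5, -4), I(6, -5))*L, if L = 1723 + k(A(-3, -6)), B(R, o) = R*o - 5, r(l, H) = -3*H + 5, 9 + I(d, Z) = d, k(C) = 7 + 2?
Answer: -96992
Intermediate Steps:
A(G, u) = -1 (A(G, u) = 3 - 4 = -1)
k(C) = 9
I(d, Z) = -9 + d
r(l, H) = 5 - 3*H
B(R, o) = -5 + R*o
L = 1732 (L = 1723 + 9 = 1732)
B(r(-5, -4), I(6, -5))*L = (-5 + (5 - 3*(-4))*(-9 + 6))*1732 = (-5 + (5 + 12)*(-3))*1732 = (-5 + 17*(-3))*1732 = (-5 - 51)*1732 = -56*1732 = -96992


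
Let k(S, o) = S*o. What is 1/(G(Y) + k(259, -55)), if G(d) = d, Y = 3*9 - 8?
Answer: -1/14226 ≈ -7.0294e-5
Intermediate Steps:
Y = 19 (Y = 27 - 8 = 19)
1/(G(Y) + k(259, -55)) = 1/(19 + 259*(-55)) = 1/(19 - 14245) = 1/(-14226) = -1/14226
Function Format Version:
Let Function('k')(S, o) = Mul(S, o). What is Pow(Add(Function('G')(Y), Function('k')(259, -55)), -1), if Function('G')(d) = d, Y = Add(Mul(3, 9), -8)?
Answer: Rational(-1, 14226) ≈ -7.0294e-5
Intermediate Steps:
Y = 19 (Y = Add(27, -8) = 19)
Pow(Add(Function('G')(Y), Function('k')(259, -55)), -1) = Pow(Add(19, Mul(259, -55)), -1) = Pow(Add(19, -14245), -1) = Pow(-14226, -1) = Rational(-1, 14226)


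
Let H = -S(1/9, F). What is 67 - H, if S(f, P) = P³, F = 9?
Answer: 796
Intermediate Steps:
H = -729 (H = -1*9³ = -1*729 = -729)
67 - H = 67 - 1*(-729) = 67 + 729 = 796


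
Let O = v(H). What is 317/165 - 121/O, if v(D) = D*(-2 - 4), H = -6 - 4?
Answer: -21/220 ≈ -0.095455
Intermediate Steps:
H = -10
v(D) = -6*D (v(D) = D*(-6) = -6*D)
O = 60 (O = -6*(-10) = 60)
317/165 - 121/O = 317/165 - 121/60 = -21/220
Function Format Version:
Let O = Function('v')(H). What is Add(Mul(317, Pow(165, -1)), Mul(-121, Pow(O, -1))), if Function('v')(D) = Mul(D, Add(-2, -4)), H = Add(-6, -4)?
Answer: Rational(-21, 220) ≈ -0.095455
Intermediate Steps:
H = -10
Function('v')(D) = Mul(-6, D) (Function('v')(D) = Mul(D, -6) = Mul(-6, D))
O = 60 (O = Mul(-6, -10) = 60)
Add(Mul(317, Pow(165, -1)), Mul(-121, Pow(O, -1))) = Add(Mul(317, Pow(165, -1)), Mul(-121, Pow(60, -1))) = Add(Mul(317, Rational(1, 165)), Mul(-121, Rational(1, 60))) = Add(Rational(317, 165), Rational(-121, 60)) = Rational(-21, 220)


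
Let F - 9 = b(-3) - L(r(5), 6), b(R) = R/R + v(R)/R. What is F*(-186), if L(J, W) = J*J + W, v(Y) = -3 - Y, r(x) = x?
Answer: 3906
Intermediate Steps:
L(J, W) = W + J² (L(J, W) = J² + W = W + J²)
b(R) = 1 + (-3 - R)/R (b(R) = R/R + (-3 - R)/R = 1 + (-3 - R)/R)
F = -21 (F = 9 + (-3/(-3) - (6 + 5²)) = 9 + (-3*(-⅓) - (6 + 25)) = 9 + (1 - 1*31) = 9 + (1 - 31) = 9 - 30 = -21)
F*(-186) = -21*(-186) = 3906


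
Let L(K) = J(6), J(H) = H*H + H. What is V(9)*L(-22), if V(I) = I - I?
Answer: 0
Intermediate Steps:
J(H) = H + H**2 (J(H) = H**2 + H = H + H**2)
V(I) = 0
L(K) = 42 (L(K) = 6*(1 + 6) = 6*7 = 42)
V(9)*L(-22) = 0*42 = 0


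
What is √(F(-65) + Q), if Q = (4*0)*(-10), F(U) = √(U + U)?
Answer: 130^(¼)*√I ≈ 2.3876 + 2.3876*I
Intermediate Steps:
F(U) = √2*√U (F(U) = √(2*U) = √2*√U)
Q = 0 (Q = 0*(-10) = 0)
√(F(-65) + Q) = √(√2*√(-65) + 0) = √(√2*(I*√65) + 0) = √(I*√130 + 0) = √(I*√130) = 130^(¼)*√I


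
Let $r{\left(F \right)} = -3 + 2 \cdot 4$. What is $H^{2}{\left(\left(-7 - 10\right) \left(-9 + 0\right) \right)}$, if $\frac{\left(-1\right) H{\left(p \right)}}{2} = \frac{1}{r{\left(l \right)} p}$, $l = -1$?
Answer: $\frac{4}{585225} \approx 6.835 \cdot 10^{-6}$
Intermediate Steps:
$r{\left(F \right)} = 5$ ($r{\left(F \right)} = -3 + 8 = 5$)
$H{\left(p \right)} = - \frac{2}{5 p}$ ($H{\left(p \right)} = - 2 \frac{1}{5 p} = - \frac{2}{5 p}$)
$H^{2}{\left(\left(-7 - 10\right) \left(-9 + 0\right) \right)} = \left(- \frac{2}{5 \left(-7 - 10\right) \left(-9 + 0\right)}\right)^{2} = \left(- \frac{2}{5 \left(\left(-17\right) \left(-9\right)\right)}\right)^{2} = \left(- \frac{2}{5 \cdot 153}\right)^{2} = \left(\left(- \frac{2}{5}\right) \frac{1}{153}\right)^{2} = \left(- \frac{2}{765}\right)^{2} = \frac{4}{585225}$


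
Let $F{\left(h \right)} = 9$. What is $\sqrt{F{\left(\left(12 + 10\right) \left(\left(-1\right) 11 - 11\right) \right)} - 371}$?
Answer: $i \sqrt{362} \approx 19.026 i$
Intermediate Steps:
$\sqrt{F{\left(\left(12 + 10\right) \left(\left(-1\right) 11 - 11\right) \right)} - 371} = \sqrt{9 - 371} = \sqrt{-362} = i \sqrt{362}$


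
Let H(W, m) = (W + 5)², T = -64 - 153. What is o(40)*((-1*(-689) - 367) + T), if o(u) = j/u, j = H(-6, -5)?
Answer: 21/8 ≈ 2.6250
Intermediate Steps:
T = -217
H(W, m) = (5 + W)²
j = 1 (j = (5 - 6)² = (-1)² = 1)
o(u) = 1/u
o(40)*((-1*(-689) - 367) + T) = ((-1*(-689) - 367) - 217)/40 = ((689 - 367) - 217)/40 = (322 - 217)/40 = (1/40)*105 = 21/8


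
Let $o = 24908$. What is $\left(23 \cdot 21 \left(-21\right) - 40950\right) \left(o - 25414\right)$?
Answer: $25853058$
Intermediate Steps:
$\left(23 \cdot 21 \left(-21\right) - 40950\right) \left(o - 25414\right) = \left(23 \cdot 21 \left(-21\right) - 40950\right) \left(24908 - 25414\right) = \left(483 \left(-21\right) - 40950\right) \left(-506\right) = \left(-10143 - 40950\right) \left(-506\right) = \left(-51093\right) \left(-506\right) = 25853058$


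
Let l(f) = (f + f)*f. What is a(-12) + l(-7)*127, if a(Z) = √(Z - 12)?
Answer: 12446 + 2*I*√6 ≈ 12446.0 + 4.899*I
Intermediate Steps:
l(f) = 2*f² (l(f) = (2*f)*f = 2*f²)
a(Z) = √(-12 + Z)
a(-12) + l(-7)*127 = √(-12 - 12) + (2*(-7)²)*127 = √(-24) + (2*49)*127 = 2*I*√6 + 98*127 = 2*I*√6 + 12446 = 12446 + 2*I*√6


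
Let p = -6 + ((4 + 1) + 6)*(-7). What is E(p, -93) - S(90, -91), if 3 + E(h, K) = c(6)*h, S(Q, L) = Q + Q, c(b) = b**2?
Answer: -3171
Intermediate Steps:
S(Q, L) = 2*Q
p = -83 (p = -6 + (5 + 6)*(-7) = -6 + 11*(-7) = -6 - 77 = -83)
E(h, K) = -3 + 36*h (E(h, K) = -3 + 6**2*h = -3 + 36*h)
E(p, -93) - S(90, -91) = (-3 + 36*(-83)) - 2*90 = (-3 - 2988) - 1*180 = -2991 - 180 = -3171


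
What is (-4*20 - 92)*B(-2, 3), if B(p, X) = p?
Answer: 344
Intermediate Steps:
(-4*20 - 92)*B(-2, 3) = (-4*20 - 92)*(-2) = (-80 - 92)*(-2) = -172*(-2) = 344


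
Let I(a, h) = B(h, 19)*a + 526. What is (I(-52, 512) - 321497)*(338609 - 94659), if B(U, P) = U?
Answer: -84795800250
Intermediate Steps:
I(a, h) = 526 + a*h (I(a, h) = h*a + 526 = a*h + 526 = 526 + a*h)
(I(-52, 512) - 321497)*(338609 - 94659) = ((526 - 52*512) - 321497)*(338609 - 94659) = ((526 - 26624) - 321497)*243950 = (-26098 - 321497)*243950 = -347595*243950 = -84795800250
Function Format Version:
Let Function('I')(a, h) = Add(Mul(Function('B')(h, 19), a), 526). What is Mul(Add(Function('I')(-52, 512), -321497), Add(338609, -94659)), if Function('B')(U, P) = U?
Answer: -84795800250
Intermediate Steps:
Function('I')(a, h) = Add(526, Mul(a, h)) (Function('I')(a, h) = Add(Mul(h, a), 526) = Add(Mul(a, h), 526) = Add(526, Mul(a, h)))
Mul(Add(Function('I')(-52, 512), -321497), Add(338609, -94659)) = Mul(Add(Add(526, Mul(-52, 512)), -321497), Add(338609, -94659)) = Mul(Add(Add(526, -26624), -321497), 243950) = Mul(Add(-26098, -321497), 243950) = Mul(-347595, 243950) = -84795800250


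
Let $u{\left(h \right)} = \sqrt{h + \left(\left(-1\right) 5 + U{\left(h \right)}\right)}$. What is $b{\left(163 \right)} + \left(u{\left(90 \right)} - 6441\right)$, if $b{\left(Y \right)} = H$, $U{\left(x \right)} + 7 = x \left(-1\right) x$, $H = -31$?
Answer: $-6472 + i \sqrt{8022} \approx -6472.0 + 89.566 i$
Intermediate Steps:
$U{\left(x \right)} = -7 - x^{2}$ ($U{\left(x \right)} = -7 + x \left(-1\right) x = -7 + - x x = -7 - x^{2}$)
$b{\left(Y \right)} = -31$
$u{\left(h \right)} = \sqrt{-12 + h - h^{2}}$ ($u{\left(h \right)} = \sqrt{h - \left(12 + h^{2}\right)} = \sqrt{-12 + h - h^{2}}$)
$b{\left(163 \right)} + \left(u{\left(90 \right)} - 6441\right) = -31 + \left(\sqrt{-12 + 90 - 90^{2}} - 6441\right) = -31 - \left(6441 - \sqrt{-12 + 90 - 8100}\right) = -31 - \left(6441 - \sqrt{-8022}\right) = -31 - \left(6441 - i \sqrt{8022}\right) = -6472 + i \sqrt{8022}$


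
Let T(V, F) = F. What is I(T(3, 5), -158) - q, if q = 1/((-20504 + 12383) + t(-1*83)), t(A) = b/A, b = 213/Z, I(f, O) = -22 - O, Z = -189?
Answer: 5775195997/42464638 ≈ 136.00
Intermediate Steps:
b = -71/63 (b = 213/(-189) = 213*(-1/189) = -71/63 ≈ -1.1270)
t(A) = -71/(63*A)
q = -5229/42464638 (q = 1/((-20504 + 12383) - 71/(63*((-1*83)))) = 1/(-8121 - 71/63/(-83)) = 1/(-8121 - 71/63*(-1/83)) = 1/(-8121 + 71/5229) = 1/(-42464638/5229) = -5229/42464638 ≈ -0.00012314)
I(T(3, 5), -158) - q = (-22 - 1*(-158)) - 1*(-5229/42464638) = (-22 + 158) + 5229/42464638 = 136 + 5229/42464638 = 5775195997/42464638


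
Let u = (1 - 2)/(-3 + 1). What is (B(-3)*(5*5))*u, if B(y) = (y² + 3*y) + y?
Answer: -75/2 ≈ -37.500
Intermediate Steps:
B(y) = y² + 4*y
u = ½ (u = -1/(-2) = -1*(-½) = ½ ≈ 0.50000)
(B(-3)*(5*5))*u = ((-3*(4 - 3))*(5*5))*(½) = (-3*1*25)*(½) = -3*25*(½) = -75*½ = -75/2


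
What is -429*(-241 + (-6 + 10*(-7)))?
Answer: 135993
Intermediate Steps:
-429*(-241 + (-6 + 10*(-7))) = -429*(-241 + (-6 - 70)) = -429*(-241 - 76) = -429*(-317) = 135993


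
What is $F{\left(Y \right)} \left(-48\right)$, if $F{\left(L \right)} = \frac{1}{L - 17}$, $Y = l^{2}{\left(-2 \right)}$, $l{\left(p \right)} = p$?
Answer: $\frac{48}{13} \approx 3.6923$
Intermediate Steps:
$Y = 4$ ($Y = \left(-2\right)^{2} = 4$)
$F{\left(L \right)} = \frac{1}{-17 + L}$
$F{\left(Y \right)} \left(-48\right) = \frac{1}{-17 + 4} \left(-48\right) = \frac{1}{-13} \left(-48\right) = \left(- \frac{1}{13}\right) \left(-48\right) = \frac{48}{13}$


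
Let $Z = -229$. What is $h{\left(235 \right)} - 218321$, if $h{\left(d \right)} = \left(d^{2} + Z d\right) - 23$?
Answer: $-216934$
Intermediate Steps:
$h{\left(d \right)} = -23 + d^{2} - 229 d$ ($h{\left(d \right)} = \left(d^{2} - 229 d\right) - 23 = -23 + d^{2} - 229 d$)
$h{\left(235 \right)} - 218321 = \left(-23 + 235^{2} - 53815\right) - 218321 = \left(-23 + 55225 - 53815\right) - 218321 = 1387 - 218321 = -216934$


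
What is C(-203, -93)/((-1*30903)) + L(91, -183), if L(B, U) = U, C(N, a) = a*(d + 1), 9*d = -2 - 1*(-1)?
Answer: -16965499/92709 ≈ -183.00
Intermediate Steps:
d = -⅑ (d = (-2 - 1*(-1))/9 = (-2 + 1)/9 = (⅑)*(-1) = -⅑ ≈ -0.11111)
C(N, a) = 8*a/9 (C(N, a) = a*(-⅑ + 1) = a*(8/9) = 8*a/9)
C(-203, -93)/((-1*30903)) + L(91, -183) = ((8/9)*(-93))/((-1*30903)) - 183 = -248/3/(-30903) - 183 = -248/3*(-1/30903) - 183 = 248/92709 - 183 = -16965499/92709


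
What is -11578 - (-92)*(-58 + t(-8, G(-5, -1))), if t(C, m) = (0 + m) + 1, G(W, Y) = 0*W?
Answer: -16822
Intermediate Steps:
G(W, Y) = 0
t(C, m) = 1 + m (t(C, m) = m + 1 = 1 + m)
-11578 - (-92)*(-58 + t(-8, G(-5, -1))) = -11578 - (-92)*(-58 + (1 + 0)) = -11578 - (-92)*(-58 + 1) = -11578 - (-92)*(-57) = -11578 - 1*5244 = -11578 - 5244 = -16822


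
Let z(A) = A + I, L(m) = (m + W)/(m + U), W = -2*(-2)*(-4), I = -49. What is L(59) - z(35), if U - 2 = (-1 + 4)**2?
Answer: 1023/70 ≈ 14.614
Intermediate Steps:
U = 11 (U = 2 + (-1 + 4)**2 = 2 + 3**2 = 2 + 9 = 11)
W = -16 (W = 4*(-4) = -16)
L(m) = (-16 + m)/(11 + m) (L(m) = (m - 16)/(m + 11) = (-16 + m)/(11 + m))
z(A) = -49 + A (z(A) = A - 49 = -49 + A)
L(59) - z(35) = (-16 + 59)/(11 + 59) - (-49 + 35) = 43/70 - 1*(-14) = (1/70)*43 + 14 = 43/70 + 14 = 1023/70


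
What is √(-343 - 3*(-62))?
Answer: I*√157 ≈ 12.53*I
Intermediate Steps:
√(-343 - 3*(-62)) = √(-343 + 186) = √(-157) = I*√157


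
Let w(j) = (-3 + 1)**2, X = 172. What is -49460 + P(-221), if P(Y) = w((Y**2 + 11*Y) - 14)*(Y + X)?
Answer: -49656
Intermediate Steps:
w(j) = 4 (w(j) = (-2)**2 = 4)
P(Y) = 688 + 4*Y (P(Y) = 4*(Y + 172) = 4*(172 + Y) = 688 + 4*Y)
-49460 + P(-221) = -49460 + (688 + 4*(-221)) = -49460 + (688 - 884) = -49460 - 196 = -49656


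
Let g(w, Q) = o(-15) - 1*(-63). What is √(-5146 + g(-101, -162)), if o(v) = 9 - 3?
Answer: I*√5077 ≈ 71.253*I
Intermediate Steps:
o(v) = 6
g(w, Q) = 69 (g(w, Q) = 6 - 1*(-63) = 6 + 63 = 69)
√(-5146 + g(-101, -162)) = √(-5146 + 69) = √(-5077) = I*√5077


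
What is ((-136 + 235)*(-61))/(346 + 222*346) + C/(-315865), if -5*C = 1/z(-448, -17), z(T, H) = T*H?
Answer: -36318966275821/464033582196800 ≈ -0.078268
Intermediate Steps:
z(T, H) = H*T
C = -1/38080 (C = -1/(5*((-17*(-448)))) = -1/5/7616 = -1/5*1/7616 = -1/38080 ≈ -2.6261e-5)
((-136 + 235)*(-61))/(346 + 222*346) + C/(-315865) = ((-136 + 235)*(-61))/(346 + 222*346) - 1/38080/(-315865) = (99*(-61))/(346 + 76812) - 1/38080*(-1/315865) = -6039/77158 + 1/12028139200 = -36318966275821/464033582196800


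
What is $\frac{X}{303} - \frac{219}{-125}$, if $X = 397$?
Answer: $\frac{115982}{37875} \approx 3.0622$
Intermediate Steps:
$\frac{X}{303} - \frac{219}{-125} = \frac{397}{303} - \frac{219}{-125} = 397 \cdot \frac{1}{303} - - \frac{219}{125} = \frac{397}{303} + \frac{219}{125} = \frac{115982}{37875}$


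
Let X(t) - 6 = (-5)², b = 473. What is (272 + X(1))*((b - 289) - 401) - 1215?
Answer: -66966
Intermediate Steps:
X(t) = 31 (X(t) = 6 + (-5)² = 6 + 25 = 31)
(272 + X(1))*((b - 289) - 401) - 1215 = (272 + 31)*((473 - 289) - 401) - 1215 = 303*(184 - 401) - 1215 = 303*(-217) - 1215 = -65751 - 1215 = -66966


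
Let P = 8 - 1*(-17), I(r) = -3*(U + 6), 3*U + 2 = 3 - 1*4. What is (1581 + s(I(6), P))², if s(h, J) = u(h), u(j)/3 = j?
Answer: 2359296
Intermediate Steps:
u(j) = 3*j
U = -1 (U = -⅔ + (3 - 1*4)/3 = -⅔ + (3 - 4)/3 = -⅔ + (⅓)*(-1) = -⅔ - ⅓ = -1)
I(r) = -15 (I(r) = -3*(-1 + 6) = -3*5 = -15)
P = 25 (P = 8 + 17 = 25)
s(h, J) = 3*h
(1581 + s(I(6), P))² = (1581 + 3*(-15))² = (1581 - 45)² = 1536² = 2359296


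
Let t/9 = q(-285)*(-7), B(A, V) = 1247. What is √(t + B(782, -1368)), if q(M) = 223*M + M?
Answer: √4023167 ≈ 2005.8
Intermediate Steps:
q(M) = 224*M
t = 4021920 (t = 9*((224*(-285))*(-7)) = 9*(-63840*(-7)) = 9*446880 = 4021920)
√(t + B(782, -1368)) = √(4021920 + 1247) = √4023167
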